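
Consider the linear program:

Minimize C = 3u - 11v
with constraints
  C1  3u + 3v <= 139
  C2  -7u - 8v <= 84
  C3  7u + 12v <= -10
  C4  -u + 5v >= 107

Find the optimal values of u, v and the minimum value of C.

u = -232/7, v = 37/2, minimum C = -4241/14

Feasible corners and C = 3u - 11v:
  (-232/7, 37/2) → C = -4241/14
  (-1276/43, 665/43) → C = -11143/43
  (-1334/47, 739/47) → C = -12131/47

The binding constraints are -7u - 8v = 84 and 7u + 12v = -10.
Solving simultaneously gives u = -232/7, v = 37/2.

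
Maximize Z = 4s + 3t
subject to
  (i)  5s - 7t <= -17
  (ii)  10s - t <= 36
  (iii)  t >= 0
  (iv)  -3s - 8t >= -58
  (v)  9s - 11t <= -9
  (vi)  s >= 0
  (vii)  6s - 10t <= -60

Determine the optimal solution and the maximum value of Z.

s = 50/39, t = 88/13, maximum Z = 992/39

Vertices and Z = 4s + 3t:
  (0, 29/4) → Z = 87/4
  (50/39, 88/13) → Z = 992/39
  (0, 6) → Z = 18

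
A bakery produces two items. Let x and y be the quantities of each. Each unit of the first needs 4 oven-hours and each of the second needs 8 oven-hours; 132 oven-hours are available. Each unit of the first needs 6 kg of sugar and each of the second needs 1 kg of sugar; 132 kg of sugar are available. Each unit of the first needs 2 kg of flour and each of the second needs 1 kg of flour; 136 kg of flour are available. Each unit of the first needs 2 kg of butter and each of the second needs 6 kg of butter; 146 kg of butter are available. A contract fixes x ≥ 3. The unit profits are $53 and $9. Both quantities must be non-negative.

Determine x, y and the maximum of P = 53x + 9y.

x = 21, y = 6, maximum P = 1167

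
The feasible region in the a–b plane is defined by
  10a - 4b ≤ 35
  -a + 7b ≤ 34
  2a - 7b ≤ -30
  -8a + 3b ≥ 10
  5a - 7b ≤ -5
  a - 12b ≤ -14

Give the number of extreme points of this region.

4

Intersecting each pair of boundary lines and keeping only the points that satisfy every inequality leaves:
  (32/53, 262/53)
  (-62, -4)
  (2/5, 22/5)
  (-262/17, -2/17)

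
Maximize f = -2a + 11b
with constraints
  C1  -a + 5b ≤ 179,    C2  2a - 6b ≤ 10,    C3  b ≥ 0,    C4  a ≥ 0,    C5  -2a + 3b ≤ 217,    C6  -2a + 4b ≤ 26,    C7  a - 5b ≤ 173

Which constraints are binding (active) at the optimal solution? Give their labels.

Vertices and f = -2a + 11b:
  (281, 92) → f = 450
  (293/3, 166/3) → f = 1240/3
  (5, 0) → f = -10
  (0, 0) → f = 0
  (0, 13/2) → f = 143/2

The maximum is at (281, 92). Substituting into each constraint, equality holds for C1 and C2; the remaining constraints have slack.

C1 and C2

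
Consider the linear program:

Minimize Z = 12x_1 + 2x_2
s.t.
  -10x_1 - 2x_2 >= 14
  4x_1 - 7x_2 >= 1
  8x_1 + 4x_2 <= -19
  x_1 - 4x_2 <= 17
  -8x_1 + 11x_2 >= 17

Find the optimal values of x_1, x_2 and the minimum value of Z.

Corner points and Z = 12x_1 + 2x_2:
  (-115/9, -67/9) → Z = -1514/9
  (-65/6, -19/3) → Z = -428/3
  (-85/7, -51/7) → Z = -1122/7

x_1 = -115/9, x_2 = -67/9, minimum Z = -1514/9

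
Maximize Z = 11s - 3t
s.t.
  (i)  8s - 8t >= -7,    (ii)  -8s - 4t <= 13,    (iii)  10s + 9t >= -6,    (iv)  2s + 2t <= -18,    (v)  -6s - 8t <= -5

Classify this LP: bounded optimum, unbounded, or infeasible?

infeasible

The boundaries 8s - 8t = -7 and -6s - 8t = -5 meet at (-1/7, 41/56), but that point violates 2s + 2t ≤ -18. Every candidate vertex is excluded by some other constraint, so the feasible region is empty.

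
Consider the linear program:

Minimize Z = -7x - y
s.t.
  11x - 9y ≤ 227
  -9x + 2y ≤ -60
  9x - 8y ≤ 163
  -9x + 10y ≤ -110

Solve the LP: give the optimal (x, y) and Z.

Extreme points and Z = -7x - y:
  (77/27, -103/6) → Z = -151/54
  (95/18, -25/4) → Z = -1105/36
  (125/3, 53/2) → Z = -1909/6

x = 125/3, y = 53/2, minimum Z = -1909/6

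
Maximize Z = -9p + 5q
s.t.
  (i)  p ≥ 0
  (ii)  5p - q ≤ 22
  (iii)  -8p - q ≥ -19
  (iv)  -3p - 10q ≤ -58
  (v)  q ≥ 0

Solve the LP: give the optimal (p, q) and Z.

Extreme points and Z = -9p + 5q:
  (0, 19) → Z = 95
  (0, 29/5) → Z = 29
  (12/7, 37/7) → Z = 11

At the optimal vertex, p = 0 and -8p - q = -19.
Solving simultaneously gives p = 0, q = 19.

p = 0, q = 19, maximum Z = 95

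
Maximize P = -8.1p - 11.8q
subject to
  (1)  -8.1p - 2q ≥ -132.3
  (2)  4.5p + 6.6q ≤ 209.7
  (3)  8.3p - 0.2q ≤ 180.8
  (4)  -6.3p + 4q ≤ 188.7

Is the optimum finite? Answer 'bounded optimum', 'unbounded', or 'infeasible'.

unbounded

From the feasible point (2521/247, 6129/247), moving in the direction (-4, -6.3) keeps every constraint satisfied while P increases without bound.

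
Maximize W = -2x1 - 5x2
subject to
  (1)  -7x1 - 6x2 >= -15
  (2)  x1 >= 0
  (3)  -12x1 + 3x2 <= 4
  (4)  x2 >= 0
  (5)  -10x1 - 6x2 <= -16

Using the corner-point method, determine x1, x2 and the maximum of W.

x1 = 8/5, x2 = 0, maximum W = -16/5

Vertices and W = -2x1 - 5x2:
  (15/7, 0) → W = -30/7
  (1/3, 19/9) → W = -101/9
  (8/5, 0) → W = -16/5

At the optimal vertex, x2 = 0 and -10x1 - 6x2 = -16.
Solving simultaneously gives x1 = 8/5, x2 = 0.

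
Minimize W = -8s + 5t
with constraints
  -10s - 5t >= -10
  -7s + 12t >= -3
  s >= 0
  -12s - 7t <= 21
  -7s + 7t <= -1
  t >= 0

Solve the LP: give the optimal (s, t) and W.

s = 27/31, t = 8/31, minimum W = -176/31

Corner points and W = -8s + 5t:
  (27/31, 8/31) → W = -176/31
  (5/7, 4/7) → W = -20/7
  (3/7, 0) → W = -24/7
  (1/7, 0) → W = -8/7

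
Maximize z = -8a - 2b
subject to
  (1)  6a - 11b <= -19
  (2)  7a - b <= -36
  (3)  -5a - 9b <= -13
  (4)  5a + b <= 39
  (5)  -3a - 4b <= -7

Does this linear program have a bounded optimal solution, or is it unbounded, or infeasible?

From the feasible point (1/4, 151/4), moving in the direction (-4, 3) keeps every constraint satisfied while z increases without bound.

unbounded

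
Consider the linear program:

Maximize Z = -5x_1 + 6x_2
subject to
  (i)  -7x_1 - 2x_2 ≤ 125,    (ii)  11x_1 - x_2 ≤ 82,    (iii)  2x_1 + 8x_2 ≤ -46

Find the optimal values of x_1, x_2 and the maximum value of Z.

Feasible corners and Z = -5x_1 + 6x_2:
  (39/29, -1949/29) → Z = -11889/29
  (-227/13, -18/13) → Z = 79
  (61/9, -67/9) → Z = -707/9

x_1 = -227/13, x_2 = -18/13, maximum Z = 79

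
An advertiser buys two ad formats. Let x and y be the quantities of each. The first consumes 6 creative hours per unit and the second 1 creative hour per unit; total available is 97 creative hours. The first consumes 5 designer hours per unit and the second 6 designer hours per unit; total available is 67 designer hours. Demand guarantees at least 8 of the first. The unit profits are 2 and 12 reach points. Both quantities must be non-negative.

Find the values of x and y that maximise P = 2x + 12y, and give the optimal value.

Feasible corners and P = 2x + 12y:
  (67/5, 0) → P = 134/5
  (8, 0) → P = 16
  (8, 9/2) → P = 70

The optimum lies where 5x + 6y = 67 and x = 8.
Solving simultaneously gives x = 8, y = 9/2.

x = 8, y = 9/2, maximum P = 70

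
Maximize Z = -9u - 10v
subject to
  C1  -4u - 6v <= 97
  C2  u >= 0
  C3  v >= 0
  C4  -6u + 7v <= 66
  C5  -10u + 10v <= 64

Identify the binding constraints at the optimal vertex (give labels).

C2 and C3

Feasible corners and Z = -9u - 10v:
  (0, 0) → Z = 0
  (0, 32/5) → Z = -64
  (106/5, 138/5) → Z = -2334/5
The feasible region is unbounded (it extends along (7, 6), (1, 0)), but Z strictly decreases along every unbounded feasible direction, so there is no improving ray and the maximum is attained at a vertex.

The maximum is at (0, 0). Substituting into each constraint, equality holds for C2 and C3; the remaining constraints have slack.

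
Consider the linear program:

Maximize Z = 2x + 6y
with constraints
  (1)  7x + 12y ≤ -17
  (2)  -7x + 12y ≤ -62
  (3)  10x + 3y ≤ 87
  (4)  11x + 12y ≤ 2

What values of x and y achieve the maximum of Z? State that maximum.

x = 45/14, y = -79/24, maximum Z = -373/28

Feasible corners and Z = 2x + 6y:
  (45/14, -79/24) → Z = -373/28
  (19/4, -67/16) → Z = -125/8
  (346/29, -937/87) → Z = -1182/29
The feasible region is unbounded (it extends along (-12, -7), (3, -10)), but Z strictly decreases along every unbounded feasible direction, so there is no improving ray and the maximum is attained at a vertex.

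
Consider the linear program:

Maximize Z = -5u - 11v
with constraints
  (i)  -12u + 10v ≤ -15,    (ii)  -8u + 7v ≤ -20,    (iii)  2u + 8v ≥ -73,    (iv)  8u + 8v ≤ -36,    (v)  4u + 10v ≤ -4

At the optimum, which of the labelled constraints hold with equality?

Extreme points and Z = -5u - 11v:
  (-9/2, -8) → Z = 221/2
  (-23/30, -56/15) → Z = 449/10
  (37/6, -32/3) → Z = 173/2

The maximum is at (-9/2, -8). Substituting into each constraint, equality holds for (ii) and (iii); the remaining constraints have slack.

(ii) and (iii)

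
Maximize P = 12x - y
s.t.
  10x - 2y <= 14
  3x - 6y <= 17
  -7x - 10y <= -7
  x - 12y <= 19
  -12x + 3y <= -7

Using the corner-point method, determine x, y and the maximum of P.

Extreme points and P = 12x - y:
  (77/57, -14/57) → P = 938/57
  (14/3, 49/3) → P = 119/3
  (91/141, 35/141) → P = 1057/141

x = 14/3, y = 49/3, maximum P = 119/3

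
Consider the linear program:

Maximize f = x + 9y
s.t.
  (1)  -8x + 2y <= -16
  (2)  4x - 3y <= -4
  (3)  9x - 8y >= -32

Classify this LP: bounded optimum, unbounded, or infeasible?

bounded optimum

Feasible corners and f = x + 9y:
  (7/2, 6) → f = 115/2
  (96/23, 200/23) → f = 1896/23
  (64/5, 92/5) → f = 892/5
The feasible region has finitely many vertices and no improving ray; the maximum is 892/5 at (64/5, 92/5).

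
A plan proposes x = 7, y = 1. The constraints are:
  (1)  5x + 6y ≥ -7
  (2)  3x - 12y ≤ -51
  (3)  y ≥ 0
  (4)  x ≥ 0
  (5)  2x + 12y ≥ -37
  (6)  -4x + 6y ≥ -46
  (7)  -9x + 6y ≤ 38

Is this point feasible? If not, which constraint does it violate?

not feasible — violates (2)

Constraint (2): 3x - 12y = 9, which is not ≤ -51. All other constraints are satisfied.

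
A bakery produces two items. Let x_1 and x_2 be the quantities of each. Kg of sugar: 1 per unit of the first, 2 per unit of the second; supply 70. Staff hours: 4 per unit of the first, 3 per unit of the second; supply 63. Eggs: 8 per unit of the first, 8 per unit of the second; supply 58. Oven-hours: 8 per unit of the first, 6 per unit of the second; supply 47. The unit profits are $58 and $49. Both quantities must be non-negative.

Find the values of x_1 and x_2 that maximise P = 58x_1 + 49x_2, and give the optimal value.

x_1 = 7/4, x_2 = 11/2, maximum P = 371

Feasible corners and P = 58x_1 + 49x_2:
  (0, 0) → P = 0
  (0, 29/4) → P = 1421/4
  (47/8, 0) → P = 1363/4
  (7/4, 11/2) → P = 371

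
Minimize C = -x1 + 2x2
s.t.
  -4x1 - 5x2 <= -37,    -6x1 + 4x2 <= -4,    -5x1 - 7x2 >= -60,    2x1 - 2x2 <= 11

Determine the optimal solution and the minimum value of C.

x1 = 43/6, x2 = 5/3, minimum C = -23/6

Vertices and C = -x1 + 2x2:
  (84/23, 103/23) → C = 122/23
  (43/6, 5/3) → C = -23/6
  (134/31, 170/31) → C = 206/31
  (197/24, 65/24) → C = -67/24

The optimum lies where -4x1 - 5x2 = -37 and 2x1 - 2x2 = 11.
Solving simultaneously gives x1 = 43/6, x2 = 5/3.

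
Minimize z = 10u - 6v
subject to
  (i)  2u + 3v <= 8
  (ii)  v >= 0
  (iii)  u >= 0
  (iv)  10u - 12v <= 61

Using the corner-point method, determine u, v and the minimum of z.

Feasible corners and z = 10u - 6v:
  (4, 0) → z = 40
  (0, 8/3) → z = -16
  (0, 0) → z = 0

At the optimal vertex, 2u + 3v = 8 and u = 0.
Solving simultaneously gives u = 0, v = 8/3.

u = 0, v = 8/3, minimum z = -16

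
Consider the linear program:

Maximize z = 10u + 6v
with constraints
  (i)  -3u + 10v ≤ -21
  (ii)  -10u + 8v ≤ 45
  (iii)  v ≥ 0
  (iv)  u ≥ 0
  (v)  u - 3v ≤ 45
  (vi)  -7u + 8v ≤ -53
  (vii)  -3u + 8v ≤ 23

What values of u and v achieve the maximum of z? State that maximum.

u = 387, v = 114, maximum z = 4554

Feasible corners and z = 10u + 6v:
  (387, 114) → z = 4554
  (181/23, 6/23) → z = 1846/23
  (45, 0) → z = 450
  (53/7, 0) → z = 530/7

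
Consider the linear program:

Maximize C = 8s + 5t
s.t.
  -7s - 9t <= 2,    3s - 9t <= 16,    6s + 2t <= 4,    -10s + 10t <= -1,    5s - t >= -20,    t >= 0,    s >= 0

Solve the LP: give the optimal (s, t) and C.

s = 21/40, t = 17/40, maximum C = 253/40

Vertices and C = 8s + 5t:
  (21/40, 17/40) → C = 253/40
  (2/3, 0) → C = 16/3
  (1/10, 0) → C = 4/5

At the optimal vertex, 6s + 2t = 4 and -10s + 10t = -1.
Solving simultaneously gives s = 21/40, t = 17/40.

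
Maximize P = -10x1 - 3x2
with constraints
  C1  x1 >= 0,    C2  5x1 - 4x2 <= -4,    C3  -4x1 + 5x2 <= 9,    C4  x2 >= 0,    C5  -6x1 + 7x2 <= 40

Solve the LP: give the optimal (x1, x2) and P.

x1 = 0, x2 = 1, maximum P = -3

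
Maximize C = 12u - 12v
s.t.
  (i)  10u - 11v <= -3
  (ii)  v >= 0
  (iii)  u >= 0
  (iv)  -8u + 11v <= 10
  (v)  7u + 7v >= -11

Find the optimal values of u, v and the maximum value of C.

u = 7/2, v = 38/11, maximum C = 6/11

Vertices and C = 12u - 12v:
  (0, 3/11) → C = -36/11
  (7/2, 38/11) → C = 6/11
  (0, 10/11) → C = -120/11

The optimum lies where 10u - 11v = -3 and -8u + 11v = 10.
Solving simultaneously gives u = 7/2, v = 38/11.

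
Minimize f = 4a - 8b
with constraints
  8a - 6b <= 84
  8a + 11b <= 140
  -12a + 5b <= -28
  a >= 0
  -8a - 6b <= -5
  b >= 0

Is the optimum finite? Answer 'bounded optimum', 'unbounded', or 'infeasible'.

Feasible corners and f = 4a - 8b:
  (441/34, 56/17) → f = 434/17
  (21/2, 0) → f = 42
  (252/43, 364/43) → f = -1904/43
  (7/3, 0) → f = 28/3
The feasible region has finitely many vertices and no improving ray; the minimum is -1904/43 at (252/43, 364/43).

bounded optimum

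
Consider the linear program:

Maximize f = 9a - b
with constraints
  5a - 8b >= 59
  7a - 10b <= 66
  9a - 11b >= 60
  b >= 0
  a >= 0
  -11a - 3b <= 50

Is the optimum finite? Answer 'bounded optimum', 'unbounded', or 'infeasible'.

infeasible

The boundaries 5a - 8b = 59 and b = 0 meet at (59/5, 0), but that point violates 7a - 10b ≤ 66. Every candidate vertex is excluded by some other constraint, so the feasible region is empty.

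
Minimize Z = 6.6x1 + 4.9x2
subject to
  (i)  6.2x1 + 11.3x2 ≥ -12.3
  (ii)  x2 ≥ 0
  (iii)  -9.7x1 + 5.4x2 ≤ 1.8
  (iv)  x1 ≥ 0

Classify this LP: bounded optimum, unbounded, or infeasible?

Feasible corners and Z = 6.6x1 + 4.9x2:
  (0, 0) → Z = 0
  (0, 1/3) → Z = 49/30
The feasible region has finitely many vertices and no improving ray; the minimum is 0 at (0, 0).

bounded optimum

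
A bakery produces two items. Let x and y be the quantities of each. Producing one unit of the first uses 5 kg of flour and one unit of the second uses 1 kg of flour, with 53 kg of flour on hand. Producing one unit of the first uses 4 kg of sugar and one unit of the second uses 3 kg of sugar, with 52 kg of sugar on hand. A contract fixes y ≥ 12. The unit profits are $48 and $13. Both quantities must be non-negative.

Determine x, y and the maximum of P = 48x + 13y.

The binding constraints are 4x + 3y = 52 and y = 12.
Solving simultaneously gives x = 4, y = 12.

x = 4, y = 12, maximum P = 348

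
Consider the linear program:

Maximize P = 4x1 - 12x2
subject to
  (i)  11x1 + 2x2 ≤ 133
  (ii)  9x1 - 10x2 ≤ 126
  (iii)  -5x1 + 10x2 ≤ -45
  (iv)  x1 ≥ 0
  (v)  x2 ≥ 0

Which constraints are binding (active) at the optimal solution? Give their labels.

(i) and (v)

Feasible corners and P = 4x1 - 12x2:
  (71/6, 17/12) → P = 91/3
  (133/11, 0) → P = 532/11
  (9, 0) → P = 36

The maximum is at (133/11, 0). Substituting into each constraint, equality holds for (i) and (v); the remaining constraints have slack.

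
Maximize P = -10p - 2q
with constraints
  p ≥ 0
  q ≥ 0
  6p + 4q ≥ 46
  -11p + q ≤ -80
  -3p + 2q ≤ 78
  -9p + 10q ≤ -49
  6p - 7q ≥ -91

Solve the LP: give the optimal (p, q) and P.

p = 183/25, q = 13/25, maximum P = -1856/25

Extreme points and P = -10p - 2q:
  (23/3, 0) → P = -230/3
  (183/25, 13/25) → P = -1856/25
  (751/101, 181/101) → P = -7872/101
  (1253/3, 371) → P = -14756/3
The feasible region is unbounded (it extends along (7, 6), (1, 0)), but P strictly decreases along every unbounded feasible direction, so there is no improving ray and the maximum is attained at a vertex.

At the optimal vertex, 6p + 4q = 46 and -11p + q = -80.
Solving simultaneously gives p = 183/25, q = 13/25.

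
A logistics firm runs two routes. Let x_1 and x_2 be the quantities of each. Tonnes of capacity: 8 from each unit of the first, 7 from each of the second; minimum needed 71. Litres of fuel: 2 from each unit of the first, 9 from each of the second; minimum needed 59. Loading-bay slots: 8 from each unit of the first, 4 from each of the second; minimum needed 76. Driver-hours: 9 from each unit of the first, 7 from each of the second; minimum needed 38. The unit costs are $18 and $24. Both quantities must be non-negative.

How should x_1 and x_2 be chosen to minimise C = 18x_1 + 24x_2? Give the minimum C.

x_1 = 7, x_2 = 5, minimum C = 246

The feasible region is unbounded (it extends along (0, 1), (1, 0)), but C strictly increases along every unbounded feasible direction, so there is no improving ray and the minimum is attained at a vertex.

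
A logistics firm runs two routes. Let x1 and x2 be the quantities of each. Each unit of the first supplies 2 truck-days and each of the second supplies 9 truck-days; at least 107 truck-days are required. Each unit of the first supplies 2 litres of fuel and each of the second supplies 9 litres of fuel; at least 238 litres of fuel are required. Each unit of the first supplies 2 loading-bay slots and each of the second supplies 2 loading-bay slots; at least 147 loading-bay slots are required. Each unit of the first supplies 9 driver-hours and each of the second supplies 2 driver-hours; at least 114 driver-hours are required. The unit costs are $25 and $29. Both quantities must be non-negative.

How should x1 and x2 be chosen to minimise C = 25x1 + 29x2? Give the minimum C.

x1 = 121/2, x2 = 13, minimum C = 3779/2

Vertices and C = 25x1 + 29x2:
  (0, 147/2) → C = 4263/2
  (119, 0) → C = 2975
  (121/2, 13) → C = 3779/2
The feasible region is unbounded (it extends along (0, 1), (1, 0)), but C strictly increases along every unbounded feasible direction, so there is no improving ray and the minimum is attained at a vertex.

The binding constraints are 2x1 + 9x2 = 238 and 2x1 + 2x2 = 147.
Solving simultaneously gives x1 = 121/2, x2 = 13.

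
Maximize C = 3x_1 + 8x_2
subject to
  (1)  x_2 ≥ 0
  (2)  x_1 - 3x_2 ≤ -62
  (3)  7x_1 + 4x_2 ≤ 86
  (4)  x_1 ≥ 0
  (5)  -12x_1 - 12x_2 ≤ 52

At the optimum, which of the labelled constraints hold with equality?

Vertices and C = 3x_1 + 8x_2:
  (2/5, 104/5) → C = 838/5
  (0, 62/3) → C = 496/3
  (0, 43/2) → C = 172

The maximum is at (0, 43/2). Substituting into each constraint, equality holds for (3) and (4); the remaining constraints have slack.

(3) and (4)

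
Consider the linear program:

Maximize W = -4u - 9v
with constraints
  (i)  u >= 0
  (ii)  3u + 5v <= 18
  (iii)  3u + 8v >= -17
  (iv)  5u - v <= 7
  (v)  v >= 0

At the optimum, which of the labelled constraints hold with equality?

Extreme points and W = -4u - 9v:
  (0, 18/5) → W = -162/5
  (0, 0) → W = 0
  (53/28, 69/28) → W = -119/4
  (7/5, 0) → W = -28/5

The maximum is at (0, 0). Substituting into each constraint, equality holds for (i) and (v); the remaining constraints have slack.

(i) and (v)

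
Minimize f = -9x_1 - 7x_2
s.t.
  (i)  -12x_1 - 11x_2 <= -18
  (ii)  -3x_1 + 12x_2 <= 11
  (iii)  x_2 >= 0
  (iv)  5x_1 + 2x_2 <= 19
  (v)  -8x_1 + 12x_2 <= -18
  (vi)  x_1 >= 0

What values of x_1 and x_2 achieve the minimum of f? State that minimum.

x_1 = 66/19, x_2 = 31/38, minimum f = -1405/38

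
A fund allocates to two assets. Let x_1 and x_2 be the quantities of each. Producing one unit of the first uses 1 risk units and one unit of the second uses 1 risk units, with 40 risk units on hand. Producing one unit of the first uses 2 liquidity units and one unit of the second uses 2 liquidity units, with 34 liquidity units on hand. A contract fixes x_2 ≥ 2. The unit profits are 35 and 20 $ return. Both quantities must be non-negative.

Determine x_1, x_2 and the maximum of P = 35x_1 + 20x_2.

Vertices and P = 35x_1 + 20x_2:
  (0, 17) → P = 340
  (0, 2) → P = 40
  (15, 2) → P = 565

The optimum lies where 2x_1 + 2x_2 = 34 and x_2 = 2.
Solving simultaneously gives x_1 = 15, x_2 = 2.

x_1 = 15, x_2 = 2, maximum P = 565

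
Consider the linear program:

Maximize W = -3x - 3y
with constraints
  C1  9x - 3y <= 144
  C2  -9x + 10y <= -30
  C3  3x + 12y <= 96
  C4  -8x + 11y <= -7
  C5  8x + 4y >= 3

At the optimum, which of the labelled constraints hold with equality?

Vertices and W = -3x - 3y:
  (224/13, 48/13) → W = -816/13
  (39/4, -75/4) → W = 27
  (220/23, 129/23) → W = -1047/23
  (75/58, -213/116) → W = 189/116

The maximum is at (39/4, -75/4). Substituting into each constraint, equality holds for C1 and C5; the remaining constraints have slack.

C1 and C5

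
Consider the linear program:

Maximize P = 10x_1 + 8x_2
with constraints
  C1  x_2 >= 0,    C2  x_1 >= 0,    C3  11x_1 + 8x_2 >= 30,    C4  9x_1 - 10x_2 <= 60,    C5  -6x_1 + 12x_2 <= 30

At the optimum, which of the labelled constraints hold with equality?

C4 and C5

Feasible corners and P = 10x_1 + 8x_2:
  (30/11, 0) → P = 300/11
  (20/3, 0) → P = 200/3
  (2/3, 17/6) → P = 88/3
  (85/4, 105/8) → P = 635/2

The maximum is at (85/4, 105/8). Substituting into each constraint, equality holds for C4 and C5; the remaining constraints have slack.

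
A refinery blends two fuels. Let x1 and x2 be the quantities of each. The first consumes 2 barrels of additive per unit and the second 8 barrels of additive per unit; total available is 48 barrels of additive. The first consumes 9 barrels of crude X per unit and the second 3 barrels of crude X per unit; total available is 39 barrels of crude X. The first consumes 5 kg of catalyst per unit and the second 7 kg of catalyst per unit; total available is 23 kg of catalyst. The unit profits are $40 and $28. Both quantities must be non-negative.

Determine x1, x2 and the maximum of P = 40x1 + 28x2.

x1 = 17/4, x2 = 1/4, maximum P = 177

The binding constraints are 9x1 + 3x2 = 39 and 5x1 + 7x2 = 23.
Solving simultaneously gives x1 = 17/4, x2 = 1/4.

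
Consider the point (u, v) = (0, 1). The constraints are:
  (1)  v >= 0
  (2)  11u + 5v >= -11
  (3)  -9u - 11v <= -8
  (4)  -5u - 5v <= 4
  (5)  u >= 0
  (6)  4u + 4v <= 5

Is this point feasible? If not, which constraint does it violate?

(1): 1 ≥ 0 ✓
(2): 5 ≥ -11 ✓
(3): -11 ≤ -8 ✓
(4): -5 ≤ 4 ✓
(5): 0 ≥ 0 ✓
(6): 4 ≤ 5 ✓

feasible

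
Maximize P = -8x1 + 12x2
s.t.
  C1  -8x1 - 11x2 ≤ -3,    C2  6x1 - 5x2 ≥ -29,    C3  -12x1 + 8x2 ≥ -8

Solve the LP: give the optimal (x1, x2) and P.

Feasible corners and P = -8x1 + 12x2:
  (-152/53, 125/53) → P = 2716/53
  (4/7, -1/7) → P = -44/7
  (68/3, 33) → P = 644/3

x1 = 68/3, x2 = 33, maximum P = 644/3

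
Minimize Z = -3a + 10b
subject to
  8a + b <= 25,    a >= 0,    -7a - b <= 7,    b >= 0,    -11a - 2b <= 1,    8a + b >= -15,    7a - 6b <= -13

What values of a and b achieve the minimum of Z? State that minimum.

a = 0, b = 13/6, minimum Z = 65/3

Feasible corners and Z = -3a + 10b:
  (0, 25) → Z = 250
  (137/55, 279/55) → Z = 2379/55
  (0, 13/6) → Z = 65/3

The binding constraints are a = 0 and 7a - 6b = -13.
Solving simultaneously gives a = 0, b = 13/6.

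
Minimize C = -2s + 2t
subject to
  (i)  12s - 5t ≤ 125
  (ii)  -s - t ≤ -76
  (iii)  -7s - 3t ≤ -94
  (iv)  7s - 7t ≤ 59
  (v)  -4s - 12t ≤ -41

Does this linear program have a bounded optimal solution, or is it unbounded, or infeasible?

bounded optimum

Extreme points and C = -2s + 2t:
  (505/17, 787/17) → C = 564/17
  (-67/2, 219/2) → C = 286
The feasible region has finitely many vertices and no improving ray; the minimum is 564/17 at (505/17, 787/17).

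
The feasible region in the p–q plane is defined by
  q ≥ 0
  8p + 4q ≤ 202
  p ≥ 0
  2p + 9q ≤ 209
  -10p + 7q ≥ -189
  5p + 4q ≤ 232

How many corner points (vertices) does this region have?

5

The feasible vertices (each the meet of two boundaries and inside every other half-plane) are:
  (0, 0)
  (189/10, 0)
  (491/32, 317/16)
  (1085/48, 127/24)
  (0, 209/9)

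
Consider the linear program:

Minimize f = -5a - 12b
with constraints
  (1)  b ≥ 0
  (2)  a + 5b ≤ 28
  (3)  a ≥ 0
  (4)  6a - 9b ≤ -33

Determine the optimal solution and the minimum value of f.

Vertices and f = -5a - 12b:
  (0, 28/5) → f = -336/5
  (29/13, 67/13) → f = -73
  (0, 11/3) → f = -44

a = 29/13, b = 67/13, minimum f = -73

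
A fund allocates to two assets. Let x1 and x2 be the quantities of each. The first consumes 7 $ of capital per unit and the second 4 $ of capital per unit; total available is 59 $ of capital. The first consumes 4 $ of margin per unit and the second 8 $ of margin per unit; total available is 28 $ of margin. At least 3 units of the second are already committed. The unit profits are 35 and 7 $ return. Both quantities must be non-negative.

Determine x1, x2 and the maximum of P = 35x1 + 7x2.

Vertices and P = 35x1 + 7x2:
  (0, 7/2) → P = 49/2
  (0, 3) → P = 21
  (1, 3) → P = 56

At the optimal vertex, 4x1 + 8x2 = 28 and x2 = 3.
Solving simultaneously gives x1 = 1, x2 = 3.

x1 = 1, x2 = 3, maximum P = 56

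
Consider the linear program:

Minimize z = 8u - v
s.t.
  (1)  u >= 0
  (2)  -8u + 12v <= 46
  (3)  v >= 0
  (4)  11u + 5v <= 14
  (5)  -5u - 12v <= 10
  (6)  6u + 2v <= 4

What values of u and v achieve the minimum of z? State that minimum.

Feasible corners and z = 8u - v:
  (0, 0) → z = 0
  (0, 2) → z = -2
  (2/3, 0) → z = 16/3

u = 0, v = 2, minimum z = -2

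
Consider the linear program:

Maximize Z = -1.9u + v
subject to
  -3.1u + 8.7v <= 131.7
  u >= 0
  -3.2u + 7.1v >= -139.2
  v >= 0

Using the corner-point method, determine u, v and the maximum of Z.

u = 0, v = 439/29, maximum Z = 439/29

Corner points and Z = -1.9u + v:
  (0, 439/29) → Z = 439/29
  (214611/583, 85296/583) → Z = -3224649/5830
  (0, 0) → Z = 0
  (87/2, 0) → Z = -1653/20

At the optimal vertex, -3.1u + 8.7v = 131.7 and u = 0.
Solving simultaneously gives u = 0, v = 439/29.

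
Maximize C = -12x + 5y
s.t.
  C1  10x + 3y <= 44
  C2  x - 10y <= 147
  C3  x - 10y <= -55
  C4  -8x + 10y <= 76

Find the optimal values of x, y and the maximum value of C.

x = -3, y = 26/5, maximum C = 62

The optimum lies where x - 10y = -55 and -8x + 10y = 76.
Solving simultaneously gives x = -3, y = 26/5.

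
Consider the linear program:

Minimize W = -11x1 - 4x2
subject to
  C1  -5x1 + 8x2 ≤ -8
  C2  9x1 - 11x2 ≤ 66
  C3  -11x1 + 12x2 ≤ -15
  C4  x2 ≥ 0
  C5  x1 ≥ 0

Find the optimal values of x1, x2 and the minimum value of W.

Corner points and W = -11x1 - 4x2:
  (440/17, 258/17) → W = -5872/17
  (8/5, 0) → W = -88/5
  (22/3, 0) → W = -242/3

x1 = 440/17, x2 = 258/17, minimum W = -5872/17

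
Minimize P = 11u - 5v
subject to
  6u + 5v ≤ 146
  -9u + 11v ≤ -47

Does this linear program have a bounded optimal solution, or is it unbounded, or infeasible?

From the feasible point (1841/111, 344/37), moving in the direction (-11, -9) keeps every constraint satisfied while P decreases without bound.

unbounded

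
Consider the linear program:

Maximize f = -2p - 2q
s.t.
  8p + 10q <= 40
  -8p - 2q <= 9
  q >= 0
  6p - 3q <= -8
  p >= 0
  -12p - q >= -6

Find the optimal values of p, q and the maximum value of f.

p = 0, q = 8/3, maximum f = -16/3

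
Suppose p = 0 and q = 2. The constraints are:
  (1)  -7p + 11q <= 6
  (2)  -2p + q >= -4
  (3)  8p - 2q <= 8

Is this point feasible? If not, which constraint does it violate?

not feasible — violates (1)

Constraint (1): -7p + 11q = 22, which is not ≤ 6. All other constraints are satisfied.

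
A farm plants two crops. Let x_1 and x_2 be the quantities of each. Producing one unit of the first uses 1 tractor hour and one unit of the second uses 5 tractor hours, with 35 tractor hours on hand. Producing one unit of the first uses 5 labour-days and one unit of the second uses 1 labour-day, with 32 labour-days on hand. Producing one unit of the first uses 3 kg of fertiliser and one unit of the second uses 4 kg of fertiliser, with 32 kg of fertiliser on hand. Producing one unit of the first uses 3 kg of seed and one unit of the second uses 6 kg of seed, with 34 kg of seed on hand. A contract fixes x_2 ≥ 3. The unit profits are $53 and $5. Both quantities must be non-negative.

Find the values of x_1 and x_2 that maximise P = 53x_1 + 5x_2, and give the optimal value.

x_1 = 16/3, x_2 = 3, maximum P = 893/3

Corner points and P = 53x_1 + 5x_2:
  (0, 17/3) → P = 85/3
  (0, 3) → P = 15
  (16/3, 3) → P = 893/3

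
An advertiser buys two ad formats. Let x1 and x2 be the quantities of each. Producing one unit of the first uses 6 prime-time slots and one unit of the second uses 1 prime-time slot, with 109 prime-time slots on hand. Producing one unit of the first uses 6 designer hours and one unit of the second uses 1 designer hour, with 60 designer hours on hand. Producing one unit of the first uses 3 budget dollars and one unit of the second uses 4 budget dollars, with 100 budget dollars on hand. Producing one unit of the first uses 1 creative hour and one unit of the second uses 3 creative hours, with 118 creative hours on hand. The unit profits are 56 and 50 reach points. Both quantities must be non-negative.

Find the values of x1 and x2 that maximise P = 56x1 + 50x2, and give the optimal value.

Extreme points and P = 56x1 + 50x2:
  (0, 0) → P = 0
  (0, 25) → P = 1250
  (10, 0) → P = 560
  (20/3, 20) → P = 4120/3

x1 = 20/3, x2 = 20, maximum P = 4120/3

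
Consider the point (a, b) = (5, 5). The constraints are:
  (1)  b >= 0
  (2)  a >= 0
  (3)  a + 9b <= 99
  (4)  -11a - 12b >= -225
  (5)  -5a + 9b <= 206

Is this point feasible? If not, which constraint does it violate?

(1): 5 ≥ 0 ✓
(2): 5 ≥ 0 ✓
(3): 50 ≤ 99 ✓
(4): -115 ≥ -225 ✓
(5): 20 ≤ 206 ✓

feasible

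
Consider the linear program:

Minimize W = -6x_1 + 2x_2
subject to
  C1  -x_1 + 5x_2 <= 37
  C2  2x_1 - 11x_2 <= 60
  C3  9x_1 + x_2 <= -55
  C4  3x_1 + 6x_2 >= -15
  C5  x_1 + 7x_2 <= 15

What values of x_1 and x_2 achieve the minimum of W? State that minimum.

Feasible corners and W = -6x_1 + 2x_2:
  (-105/17, 10/17) → W = 650/17
  (-200/31, 95/31) → W = 1390/31
  (-13, 4) → W = 86

x_1 = -105/17, x_2 = 10/17, minimum W = 650/17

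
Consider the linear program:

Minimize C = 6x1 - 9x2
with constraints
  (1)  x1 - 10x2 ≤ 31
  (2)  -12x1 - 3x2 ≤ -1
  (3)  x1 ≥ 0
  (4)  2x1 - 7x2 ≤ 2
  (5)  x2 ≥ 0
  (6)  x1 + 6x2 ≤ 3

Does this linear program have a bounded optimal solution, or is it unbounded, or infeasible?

Corner points and C = 6x1 - 9x2:
  (0, 1/3) → C = -3
  (1/12, 0) → C = 1/2
  (0, 1/2) → C = -9/2
  (1, 0) → C = 6
  (33/19, 4/19) → C = 162/19
The feasible region has finitely many vertices and no improving ray; the minimum is -9/2 at (0, 1/2).

bounded optimum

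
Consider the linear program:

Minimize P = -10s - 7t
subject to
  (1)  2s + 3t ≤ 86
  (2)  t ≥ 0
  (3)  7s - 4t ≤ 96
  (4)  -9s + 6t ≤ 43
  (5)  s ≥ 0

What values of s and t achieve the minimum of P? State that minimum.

s = 632/29, t = 410/29, minimum P = -9190/29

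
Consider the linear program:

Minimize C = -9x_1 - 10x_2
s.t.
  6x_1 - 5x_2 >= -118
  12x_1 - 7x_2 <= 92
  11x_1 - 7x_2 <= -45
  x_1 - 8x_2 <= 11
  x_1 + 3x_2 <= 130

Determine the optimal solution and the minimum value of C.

Corner points and C = -9x_1 - 10x_2:
  (-999/43, -184/43) → C = 10831/43
  (296/23, 898/23) → C = -11644/23
  (-437/81, -166/81) → C = 5593/81
  (155/8, 295/8) → C = -4345/8

The optimum lies where 11x_1 - 7x_2 = -45 and x_1 + 3x_2 = 130.
Solving simultaneously gives x_1 = 155/8, x_2 = 295/8.

x_1 = 155/8, x_2 = 295/8, minimum C = -4345/8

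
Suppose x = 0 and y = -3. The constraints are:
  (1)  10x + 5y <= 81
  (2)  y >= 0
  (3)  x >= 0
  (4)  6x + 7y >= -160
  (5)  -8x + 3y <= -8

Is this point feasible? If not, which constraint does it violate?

not feasible — violates (2)

Constraint (2): y = -3, which is not ≥ 0. All other constraints are satisfied.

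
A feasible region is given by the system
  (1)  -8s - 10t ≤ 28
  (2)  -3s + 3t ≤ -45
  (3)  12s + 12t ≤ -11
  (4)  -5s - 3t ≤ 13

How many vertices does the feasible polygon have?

Of the 6 pairwise boundary intersections, those satisfying every inequality are:
  (61/9, -74/9)
  (113/12, -31/3)
  (169/24, -191/24)

3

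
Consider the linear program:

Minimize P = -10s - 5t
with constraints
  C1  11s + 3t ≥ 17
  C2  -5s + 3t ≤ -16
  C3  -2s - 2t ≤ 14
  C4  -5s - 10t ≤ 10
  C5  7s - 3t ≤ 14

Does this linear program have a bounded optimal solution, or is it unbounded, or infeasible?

infeasible

The boundaries 11s + 3t = 17 and -5s + 3t = -16 meet at (33/16, -91/48), but that point violates 7s - 3t ≤ 14. Every candidate vertex is excluded by some other constraint, so the feasible region is empty.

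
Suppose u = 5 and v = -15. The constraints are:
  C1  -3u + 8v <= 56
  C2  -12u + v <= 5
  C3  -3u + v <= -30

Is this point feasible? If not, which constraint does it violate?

C1: -135 ≤ 56 ✓
C2: -75 ≤ 5 ✓
C3: -30 ≤ -30 ✓

feasible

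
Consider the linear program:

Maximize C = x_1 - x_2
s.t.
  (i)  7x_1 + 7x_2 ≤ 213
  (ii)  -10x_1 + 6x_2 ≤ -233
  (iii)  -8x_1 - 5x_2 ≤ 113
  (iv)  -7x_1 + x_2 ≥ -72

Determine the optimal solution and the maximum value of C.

x_1 = 247/43, x_2 = -1367/43, maximum C = 1614/43

Vertices and C = x_1 - x_2:
  (487/98, -1497/49) → C = 3481/98
  (199/32, -911/32) → C = 555/16
  (247/43, -1367/43) → C = 1614/43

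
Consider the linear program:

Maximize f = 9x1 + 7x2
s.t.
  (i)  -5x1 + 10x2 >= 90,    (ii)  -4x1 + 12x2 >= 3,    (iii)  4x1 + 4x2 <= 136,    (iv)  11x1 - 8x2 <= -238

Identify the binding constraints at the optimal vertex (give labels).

(iii) and (iv)

Corner points and f = 9x1 + 7x2:
  (-105/2, -69/4) → f = -2373/4
  (-166/7, -20/7) → f = -1634/7
  (34/19, 612/19) → f = 4590/19
The feasible region is unbounded (it extends along (-1, 1), (-3, -1)), but f strictly decreases along every unbounded feasible direction, so there is no improving ray and the maximum is attained at a vertex.

The maximum is at (34/19, 612/19). Substituting into each constraint, equality holds for (iii) and (iv); the remaining constraints have slack.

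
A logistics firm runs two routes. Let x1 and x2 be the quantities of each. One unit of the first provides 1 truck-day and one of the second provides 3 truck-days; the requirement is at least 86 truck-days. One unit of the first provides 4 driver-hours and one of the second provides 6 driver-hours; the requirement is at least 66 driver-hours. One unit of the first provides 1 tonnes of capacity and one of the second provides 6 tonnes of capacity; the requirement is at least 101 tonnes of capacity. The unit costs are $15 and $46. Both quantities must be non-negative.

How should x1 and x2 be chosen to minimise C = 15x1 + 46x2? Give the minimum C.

Feasible corners and C = 15x1 + 46x2:
  (0, 86/3) → C = 3956/3
  (101, 0) → C = 1515
  (71, 5) → C = 1295
The feasible region is unbounded (it extends along (0, 1), (1, 0)), but C strictly increases along every unbounded feasible direction, so there is no improving ray and the minimum is attained at a vertex.

The binding constraints are x1 + 3x2 = 86 and x1 + 6x2 = 101.
Solving simultaneously gives x1 = 71, x2 = 5.

x1 = 71, x2 = 5, minimum C = 1295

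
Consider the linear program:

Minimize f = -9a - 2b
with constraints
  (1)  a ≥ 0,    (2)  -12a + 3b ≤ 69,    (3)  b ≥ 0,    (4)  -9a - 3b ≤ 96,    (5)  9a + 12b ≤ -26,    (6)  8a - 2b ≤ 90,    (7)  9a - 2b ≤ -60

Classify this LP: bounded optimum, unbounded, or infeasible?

infeasible

The boundaries 8a - 2b = 90 and 9a - 2b = -60 meet at (-150, -645), but that point violates a ≥ 0. Every candidate vertex is excluded by some other constraint, so the feasible region is empty.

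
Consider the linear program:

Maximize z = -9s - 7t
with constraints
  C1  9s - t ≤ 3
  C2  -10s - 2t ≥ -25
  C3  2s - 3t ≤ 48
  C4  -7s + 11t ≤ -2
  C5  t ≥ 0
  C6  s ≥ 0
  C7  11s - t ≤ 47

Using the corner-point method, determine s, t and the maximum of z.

s = 2/7, t = 0, maximum z = -18/7

Corner points and z = -9s - 7t:
  (31/92, 3/92) → z = -75/23
  (1/3, 0) → z = -3
  (2/7, 0) → z = -18/7

The optimum lies where -7s + 11t = -2 and t = 0.
Solving simultaneously gives s = 2/7, t = 0.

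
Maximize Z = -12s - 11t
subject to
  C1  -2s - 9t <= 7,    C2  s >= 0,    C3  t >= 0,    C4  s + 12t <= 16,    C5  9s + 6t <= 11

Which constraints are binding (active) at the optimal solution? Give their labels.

C2 and C3

Feasible corners and Z = -12s - 11t:
  (0, 0) → Z = 0
  (0, 4/3) → Z = -44/3
  (11/9, 0) → Z = -44/3
  (6/17, 133/102) → Z = -1895/102

The maximum is at (0, 0). Substituting into each constraint, equality holds for C2 and C3; the remaining constraints have slack.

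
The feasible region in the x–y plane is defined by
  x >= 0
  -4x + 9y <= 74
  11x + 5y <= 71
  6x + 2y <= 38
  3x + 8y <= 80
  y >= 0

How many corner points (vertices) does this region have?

The feasible vertices (each the meet of two boundaries and inside every other half-plane) are:
  (0, 74/9)
  (0, 0)
  (128/59, 542/59)
  (6, 1)
  (168/73, 667/73)
  (19/3, 0)

6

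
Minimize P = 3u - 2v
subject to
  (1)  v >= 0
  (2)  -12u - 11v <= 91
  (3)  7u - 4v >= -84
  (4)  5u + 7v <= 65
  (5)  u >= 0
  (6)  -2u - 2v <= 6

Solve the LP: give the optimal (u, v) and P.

The optimum lies where 5u + 7v = 65 and u = 0.
Solving simultaneously gives u = 0, v = 65/7.

u = 0, v = 65/7, minimum P = -130/7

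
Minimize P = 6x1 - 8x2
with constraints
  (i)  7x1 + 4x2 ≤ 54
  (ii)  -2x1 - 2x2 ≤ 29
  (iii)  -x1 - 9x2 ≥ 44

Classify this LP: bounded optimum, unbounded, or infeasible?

bounded optimum

Feasible corners and P = 6x1 - 8x2:
  (112/3, -311/6) → P = 1916/3
  (662/59, -362/59) → P = 6868/59
  (-173/16, -59/16) → P = -283/8
The feasible region has finitely many vertices and no improving ray; the minimum is -283/8 at (-173/16, -59/16).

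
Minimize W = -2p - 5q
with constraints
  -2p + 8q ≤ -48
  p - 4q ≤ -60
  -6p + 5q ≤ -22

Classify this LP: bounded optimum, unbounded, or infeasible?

Constraints -2p + 8q ≤ -48 and p - 4q ≤ -60 have parallel boundaries but demand opposite sides — no point can satisfy both, so the region is empty.

infeasible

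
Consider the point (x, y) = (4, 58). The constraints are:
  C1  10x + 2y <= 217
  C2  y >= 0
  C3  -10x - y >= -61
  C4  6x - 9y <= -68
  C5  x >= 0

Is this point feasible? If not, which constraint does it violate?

Constraint C3: -10x - y = -98, which is not ≥ -61. All other constraints are satisfied.

not feasible — violates C3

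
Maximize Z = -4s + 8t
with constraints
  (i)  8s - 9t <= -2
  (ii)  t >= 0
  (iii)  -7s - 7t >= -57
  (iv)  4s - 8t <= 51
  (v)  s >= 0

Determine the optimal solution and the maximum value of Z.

s = 0, t = 57/7, maximum Z = 456/7

Corner points and Z = -4s + 8t:
  (499/119, 470/119) → Z = 252/17
  (0, 2/9) → Z = 16/9
  (0, 57/7) → Z = 456/7

The binding constraints are -7s - 7t = -57 and s = 0.
Solving simultaneously gives s = 0, t = 57/7.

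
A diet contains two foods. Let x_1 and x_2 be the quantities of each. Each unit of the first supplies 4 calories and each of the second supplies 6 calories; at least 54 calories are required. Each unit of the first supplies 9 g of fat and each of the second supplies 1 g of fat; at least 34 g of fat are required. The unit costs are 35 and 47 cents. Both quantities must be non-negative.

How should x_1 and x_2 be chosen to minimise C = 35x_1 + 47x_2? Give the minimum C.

x_1 = 3, x_2 = 7, minimum C = 434

Vertices and C = 35x_1 + 47x_2:
  (0, 34) → C = 1598
  (27/2, 0) → C = 945/2
  (3, 7) → C = 434
The feasible region is unbounded (it extends along (0, 1), (1, 0)), but C strictly increases along every unbounded feasible direction, so there is no improving ray and the minimum is attained at a vertex.

The binding constraints are 4x_1 + 6x_2 = 54 and 9x_1 + x_2 = 34.
Solving simultaneously gives x_1 = 3, x_2 = 7.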